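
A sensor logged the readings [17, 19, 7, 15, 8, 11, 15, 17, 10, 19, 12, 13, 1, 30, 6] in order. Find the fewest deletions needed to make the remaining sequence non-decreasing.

8

Fewest deletions = n − (longest non-decreasing subsequence).
Patience tails:
17 → extends → [17]
19 → extends → [17, 19]
7 → replaces 17 → [7, 19]
15 → replaces 19 → [7, 15]
8 → replaces 15 → [7, 8]
11 → extends → [7, 8, 11]
15 → extends → [7, 8, 11, 15]
17 → extends → [7, 8, 11, 15, 17]
10 → replaces 11 → [7, 8, 10, 15, 17]
19 → extends → [7, 8, 10, 15, 17, 19]
12 → replaces 15 → [7, 8, 10, 12, 17, 19]
13 → replaces 17 → [7, 8, 10, 12, 13, 19]
1 → replaces 7 → [1, 8, 10, 12, 13, 19]
30 → extends → [1, 8, 10, 12, 13, 19, 30]
6 → replaces 8 → [1, 6, 10, 12, 13, 19, 30]
Longest non-decreasing subsequence has length 7, so deletions = 15 − 7 = 8.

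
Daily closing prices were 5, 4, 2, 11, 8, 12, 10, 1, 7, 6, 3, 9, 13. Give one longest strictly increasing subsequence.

Patience tails give the LIS length; then backtrack through the dp parents:
5 → extends → [5]
4 → replaces 5 → [4]
2 → replaces 4 → [2]
11 → extends → [2, 11]
8 → replaces 11 → [2, 8]
12 → extends → [2, 8, 12]
10 → replaces 12 → [2, 8, 10]
1 → replaces 2 → [1, 8, 10]
7 → replaces 8 → [1, 7, 10]
6 → replaces 7 → [1, 6, 10]
3 → replaces 6 → [1, 3, 10]
9 → replaces 10 → [1, 3, 9]
13 → extends → [1, 3, 9, 13]
Length 4; one witness is 5, 11, 12, 13.

5, 11, 12, 13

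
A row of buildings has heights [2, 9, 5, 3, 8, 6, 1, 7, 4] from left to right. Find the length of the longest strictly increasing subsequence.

Track the smallest tail for each achievable length (strict):
2 → extends → [2]
9 → extends → [2, 9]
5 → replaces 9 → [2, 5]
3 → replaces 5 → [2, 3]
8 → extends → [2, 3, 8]
6 → replaces 8 → [2, 3, 6]
1 → replaces 2 → [1, 3, 6]
7 → extends → [1, 3, 6, 7]
4 → replaces 6 → [1, 3, 4, 7]
Four tails, so the longest strictly increasing subsequence has length 4 (e.g. 2, 5, 6, 7).

4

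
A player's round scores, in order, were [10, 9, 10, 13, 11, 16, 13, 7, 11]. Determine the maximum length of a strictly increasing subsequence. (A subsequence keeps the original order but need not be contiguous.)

Track the smallest tail for each achievable length (strict):
10 → extends → [10]
9 → replaces 10 → [9]
10 → extends → [9, 10]
13 → extends → [9, 10, 13]
11 → replaces 13 → [9, 10, 11]
16 → extends → [9, 10, 11, 16]
13 → replaces 16 → [9, 10, 11, 13]
7 → replaces 9 → [7, 10, 11, 13]
11 → already a tail → [7, 10, 11, 13]
Four tails, so the longest strictly increasing subsequence has length 4 (e.g. 9, 10, 13, 16).

4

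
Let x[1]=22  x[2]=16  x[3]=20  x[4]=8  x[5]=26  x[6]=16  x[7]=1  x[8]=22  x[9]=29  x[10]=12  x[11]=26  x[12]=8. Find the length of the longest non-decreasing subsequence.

Track the smallest tail for each achievable length (allowing ties):
22 → extends → [22]
16 → replaces 22 → [16]
20 → extends → [16, 20]
8 → replaces 16 → [8, 20]
26 → extends → [8, 20, 26]
16 → replaces 20 → [8, 16, 26]
1 → replaces 8 → [1, 16, 26]
22 → replaces 26 → [1, 16, 22]
29 → extends → [1, 16, 22, 29]
12 → replaces 16 → [1, 12, 22, 29]
26 → replaces 29 → [1, 12, 22, 26]
8 → replaces 12 → [1, 8, 22, 26]
Four tails, so the longest non-decreasing subsequence has length 4 (e.g. 16, 20, 26, 29).

4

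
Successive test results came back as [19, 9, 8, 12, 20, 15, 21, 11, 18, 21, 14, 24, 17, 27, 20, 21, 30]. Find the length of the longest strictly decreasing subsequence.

Let dp[i] be the longest strictly decreasing subsequence ending at i:
i:      1  2  3  4  5  6  7  8  9 10 11 12 13 14 15 16 17
a[i]:  19  9  8 12 20 15 21 11 18 21 14 24 17 27 20 21 30
dp:     1  2  3  2  1  2  1  3  2  1  3  1  3  1  2  2  1
Maximum is 3.

3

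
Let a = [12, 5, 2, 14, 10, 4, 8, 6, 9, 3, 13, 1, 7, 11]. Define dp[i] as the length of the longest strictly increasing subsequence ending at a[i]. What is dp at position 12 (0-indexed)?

4

dp[i] = 1 + max{dp[j] : j<i, a[j]<a[i]} (or 1 if no such j):
i:      0  1  2  3  4  5  6  7  8  9 10 11 12 13
a[i]:  12  5  2 14 10  4  8  6  9  3 13  1  7 11
dp:     1  1  1  2  2  2  3  3  4  2  5  1  4  5
At index 12 the value is 4.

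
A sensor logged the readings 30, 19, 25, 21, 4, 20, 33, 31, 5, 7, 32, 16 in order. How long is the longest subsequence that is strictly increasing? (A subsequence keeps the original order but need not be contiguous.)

4

Let dp[i] be the length of the longest such subsequence ending at index i:
i:      1  2  3  4  5  6  7  8  9 10 11 12
a[i]:  30 19 25 21  4 20 33 31  5  7 32 16
dp:     1  1  2  2  1  2  3  3  2  3  4  4
Maximum dp value is 4.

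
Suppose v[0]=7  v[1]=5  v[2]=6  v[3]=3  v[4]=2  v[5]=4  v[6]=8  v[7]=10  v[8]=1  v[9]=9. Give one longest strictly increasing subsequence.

5, 6, 8, 10

Patience tails give the LIS length; then backtrack through the dp parents:
7 → extends → [7]
5 → replaces 7 → [5]
6 → extends → [5, 6]
3 → replaces 5 → [3, 6]
2 → replaces 3 → [2, 6]
4 → replaces 6 → [2, 4]
8 → extends → [2, 4, 8]
10 → extends → [2, 4, 8, 10]
1 → replaces 2 → [1, 4, 8, 10]
9 → replaces 10 → [1, 4, 8, 9]
Length 4; one witness is 5, 6, 8, 10.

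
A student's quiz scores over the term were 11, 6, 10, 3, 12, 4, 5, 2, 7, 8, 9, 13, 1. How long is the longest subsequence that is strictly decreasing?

Negate each value so 'decreasing' becomes 'increasing', then run patience tails on the negated sequence:
-11 → extends → [-11]
-6 → extends → [-11, -6]
-10 → replaces -6 → [-11, -10]
-3 → extends → [-11, -10, -3]
-12 → replaces -11 → [-12, -10, -3]
-4 → replaces -3 → [-12, -10, -4]
-5 → replaces -4 → [-12, -10, -5]
-2 → extends → [-12, -10, -5, -2]
-7 → replaces -5 → [-12, -10, -7, -2]
-8 → replaces -7 → [-12, -10, -8, -2]
-9 → replaces -8 → [-12, -10, -9, -2]
-13 → replaces -12 → [-13, -10, -9, -2]
-1 → extends → [-13, -10, -9, -2, -1]
Five tails, so the longest strictly decreasing subsequence of the original has length 5.

5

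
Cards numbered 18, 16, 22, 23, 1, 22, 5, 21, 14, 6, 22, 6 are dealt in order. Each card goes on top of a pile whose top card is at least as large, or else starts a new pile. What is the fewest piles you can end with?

The minimum number of non-increasing subsequences covering a sequence equals the length of its longest strictly increasing subsequence.
LIS length is 4 (e.g. 1, 5, 21, 22), so 4 piles are needed.

4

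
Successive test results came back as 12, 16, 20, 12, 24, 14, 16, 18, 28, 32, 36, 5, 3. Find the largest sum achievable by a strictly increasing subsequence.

Let S[i] be the best sum of a strictly increasing subsequence ending at i:
i:       1   2   3   4   5   6   7   8   9  10  11  12  13
a[i]:   12  16  20  12  24  14  16  18  28  32  36   5   3
S:      12  28  48  12  72  26  42  60 100 132 168   5   3
Maximum is 168 (e.g. 12 + 16 + 20 + 24 + 28 + 32 + 36).

168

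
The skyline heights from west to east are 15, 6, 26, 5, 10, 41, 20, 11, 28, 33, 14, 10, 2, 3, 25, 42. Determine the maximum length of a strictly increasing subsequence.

6

Track the smallest tail for each achievable length (strict):
15 → extends → [15]
6 → replaces 15 → [6]
26 → extends → [6, 26]
5 → replaces 6 → [5, 26]
10 → replaces 26 → [5, 10]
41 → extends → [5, 10, 41]
20 → replaces 41 → [5, 10, 20]
11 → replaces 20 → [5, 10, 11]
28 → extends → [5, 10, 11, 28]
33 → extends → [5, 10, 11, 28, 33]
14 → replaces 28 → [5, 10, 11, 14, 33]
10 → already a tail → [5, 10, 11, 14, 33]
2 → replaces 5 → [2, 10, 11, 14, 33]
3 → replaces 10 → [2, 3, 11, 14, 33]
25 → replaces 33 → [2, 3, 11, 14, 25]
42 → extends → [2, 3, 11, 14, 25, 42]
Six tails, so the longest strictly increasing subsequence has length 6 (e.g. 6, 10, 20, 28, 33, 42).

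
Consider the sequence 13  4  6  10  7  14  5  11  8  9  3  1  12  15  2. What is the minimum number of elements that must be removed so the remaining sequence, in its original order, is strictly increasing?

Fewest deletions = n − (longest strictly increasing subsequence).
Patience tails:
13 → extends → [13]
4 → replaces 13 → [4]
6 → extends → [4, 6]
10 → extends → [4, 6, 10]
7 → replaces 10 → [4, 6, 7]
14 → extends → [4, 6, 7, 14]
5 → replaces 6 → [4, 5, 7, 14]
11 → replaces 14 → [4, 5, 7, 11]
8 → replaces 11 → [4, 5, 7, 8]
9 → extends → [4, 5, 7, 8, 9]
3 → replaces 4 → [3, 5, 7, 8, 9]
1 → replaces 3 → [1, 5, 7, 8, 9]
12 → extends → [1, 5, 7, 8, 9, 12]
15 → extends → [1, 5, 7, 8, 9, 12, 15]
2 → replaces 5 → [1, 2, 7, 8, 9, 12, 15]
Longest strictly increasing subsequence has length 7, so deletions = 15 − 7 = 8.

8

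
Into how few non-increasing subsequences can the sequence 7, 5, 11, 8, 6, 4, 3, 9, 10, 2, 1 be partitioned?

Place each on the leftmost legal pile:
7 → new pile 1 (tops now [7])
5 → pile 1 (tops now [5])
11 → new pile 2 (tops now [5, 11])
8 → pile 2 (tops now [5, 8])
6 → pile 2 (tops now [5, 6])
4 → pile 1 (tops now [4, 6])
3 → pile 1 (tops now [3, 6])
9 → new pile 3 (tops now [3, 6, 9])
10 → new pile 4 (tops now [3, 6, 9, 10])
2 → pile 1 (tops now [2, 6, 9, 10])
1 → pile 1 (tops now [1, 6, 9, 10])
Four piles.

4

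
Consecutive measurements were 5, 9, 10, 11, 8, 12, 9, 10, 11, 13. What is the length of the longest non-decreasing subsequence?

Track the smallest tail for each achievable length (allowing ties):
5 → extends → [5]
9 → extends → [5, 9]
10 → extends → [5, 9, 10]
11 → extends → [5, 9, 10, 11]
8 → replaces 9 → [5, 8, 10, 11]
12 → extends → [5, 8, 10, 11, 12]
9 → replaces 10 → [5, 8, 9, 11, 12]
10 → replaces 11 → [5, 8, 9, 10, 12]
11 → replaces 12 → [5, 8, 9, 10, 11]
13 → extends → [5, 8, 9, 10, 11, 13]
Six tails, so the longest non-decreasing subsequence has length 6 (e.g. 5, 9, 10, 11, 12, 13).

6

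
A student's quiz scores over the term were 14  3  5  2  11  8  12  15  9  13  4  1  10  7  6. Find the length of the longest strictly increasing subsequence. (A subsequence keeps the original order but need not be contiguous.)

5

Track the smallest tail for each achievable length (strict):
14 → extends → [14]
3 → replaces 14 → [3]
5 → extends → [3, 5]
2 → replaces 3 → [2, 5]
11 → extends → [2, 5, 11]
8 → replaces 11 → [2, 5, 8]
12 → extends → [2, 5, 8, 12]
15 → extends → [2, 5, 8, 12, 15]
9 → replaces 12 → [2, 5, 8, 9, 15]
13 → replaces 15 → [2, 5, 8, 9, 13]
4 → replaces 5 → [2, 4, 8, 9, 13]
1 → replaces 2 → [1, 4, 8, 9, 13]
10 → replaces 13 → [1, 4, 8, 9, 10]
7 → replaces 8 → [1, 4, 7, 9, 10]
6 → replaces 7 → [1, 4, 6, 9, 10]
Five tails, so the longest strictly increasing subsequence has length 5 (e.g. 3, 5, 11, 12, 15).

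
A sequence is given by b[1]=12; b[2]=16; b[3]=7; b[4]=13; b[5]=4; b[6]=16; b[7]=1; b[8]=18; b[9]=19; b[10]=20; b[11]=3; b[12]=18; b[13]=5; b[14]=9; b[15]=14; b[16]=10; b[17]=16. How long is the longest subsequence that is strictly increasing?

Track the smallest tail for each achievable length (strict):
12 → extends → [12]
16 → extends → [12, 16]
7 → replaces 12 → [7, 16]
13 → replaces 16 → [7, 13]
4 → replaces 7 → [4, 13]
16 → extends → [4, 13, 16]
1 → replaces 4 → [1, 13, 16]
18 → extends → [1, 13, 16, 18]
19 → extends → [1, 13, 16, 18, 19]
20 → extends → [1, 13, 16, 18, 19, 20]
3 → replaces 13 → [1, 3, 16, 18, 19, 20]
18 → already a tail → [1, 3, 16, 18, 19, 20]
5 → replaces 16 → [1, 3, 5, 18, 19, 20]
9 → replaces 18 → [1, 3, 5, 9, 19, 20]
14 → replaces 19 → [1, 3, 5, 9, 14, 20]
10 → replaces 14 → [1, 3, 5, 9, 10, 20]
16 → replaces 20 → [1, 3, 5, 9, 10, 16]
Six tails, so the longest strictly increasing subsequence has length 6 (e.g. 12, 13, 16, 18, 19, 20).

6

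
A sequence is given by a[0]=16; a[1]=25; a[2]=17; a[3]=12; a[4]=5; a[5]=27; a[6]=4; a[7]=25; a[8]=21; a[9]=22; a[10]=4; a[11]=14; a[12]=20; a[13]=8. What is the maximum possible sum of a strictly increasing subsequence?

Let S[i] be the best sum of a strictly increasing subsequence ending at i:
i:      0  1  2  3  4  5  6  7  8  9 10 11 12 13
a[i]:  16 25 17 12  5 27  4 25 21 22  4 14 20  8
S:     16 41 33 12  5 68  4 58 54 76  4 26 53 13
Maximum is 76 (e.g. 16 + 17 + 21 + 22).

76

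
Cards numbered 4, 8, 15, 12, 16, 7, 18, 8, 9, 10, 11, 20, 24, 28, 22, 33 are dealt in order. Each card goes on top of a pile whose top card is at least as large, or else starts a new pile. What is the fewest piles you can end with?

Place each on the leftmost legal pile:
4 → new pile 1 (tops now [4])
8 → new pile 2 (tops now [4, 8])
15 → new pile 3 (tops now [4, 8, 15])
12 → pile 3 (tops now [4, 8, 12])
16 → new pile 4 (tops now [4, 8, 12, 16])
7 → pile 2 (tops now [4, 7, 12, 16])
18 → new pile 5 (tops now [4, 7, 12, 16, 18])
8 → pile 3 (tops now [4, 7, 8, 16, 18])
9 → pile 4 (tops now [4, 7, 8, 9, 18])
10 → pile 5 (tops now [4, 7, 8, 9, 10])
11 → new pile 6 (tops now [4, 7, 8, 9, 10, 11])
20 → new pile 7 (tops now [4, 7, 8, 9, 10, 11, 20])
24 → new pile 8 (tops now [4, 7, 8, 9, 10, 11, 20, 24])
28 → new pile 9 (tops now [4, 7, 8, 9, 10, 11, 20, 24, 28])
22 → pile 8 (tops now [4, 7, 8, 9, 10, 11, 20, 22, 28])
33 → new pile 10 (tops now [4, 7, 8, 9, 10, 11, 20, 22, 28, 33])
Ten piles.

10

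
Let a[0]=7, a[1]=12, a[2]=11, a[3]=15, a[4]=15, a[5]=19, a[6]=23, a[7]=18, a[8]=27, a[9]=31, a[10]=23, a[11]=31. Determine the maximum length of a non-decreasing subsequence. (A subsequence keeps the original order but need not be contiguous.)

9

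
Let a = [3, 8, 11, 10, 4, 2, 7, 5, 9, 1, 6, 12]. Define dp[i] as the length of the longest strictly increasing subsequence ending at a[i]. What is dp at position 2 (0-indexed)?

3

dp[i] = 1 + max{dp[j] : j<i, a[j]<a[i]} (or 1 if no such j):
i:      0  1  2  3  4  5  6  7  8  9 10 11
a[i]:   3  8 11 10  4  2  7  5  9  1  6 12
dp:     1  2  3  3  2  1  3  3  4  1  4  5
At index 2 the value is 3.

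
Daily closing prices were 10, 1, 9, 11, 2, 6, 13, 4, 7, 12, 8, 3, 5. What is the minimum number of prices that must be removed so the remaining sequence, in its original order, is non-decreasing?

Fewest deletions = n − (longest non-decreasing subsequence).
Patience tails:
10 → extends → [10]
1 → replaces 10 → [1]
9 → extends → [1, 9]
11 → extends → [1, 9, 11]
2 → replaces 9 → [1, 2, 11]
6 → replaces 11 → [1, 2, 6]
13 → extends → [1, 2, 6, 13]
4 → replaces 6 → [1, 2, 4, 13]
7 → replaces 13 → [1, 2, 4, 7]
12 → extends → [1, 2, 4, 7, 12]
8 → replaces 12 → [1, 2, 4, 7, 8]
3 → replaces 4 → [1, 2, 3, 7, 8]
5 → replaces 7 → [1, 2, 3, 5, 8]
Longest non-decreasing subsequence has length 5, so deletions = 13 − 5 = 8.

8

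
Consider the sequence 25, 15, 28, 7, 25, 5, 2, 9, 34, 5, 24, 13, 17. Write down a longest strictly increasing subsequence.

Patience tails give the LIS length; then backtrack through the dp parents:
25 → extends → [25]
15 → replaces 25 → [15]
28 → extends → [15, 28]
7 → replaces 15 → [7, 28]
25 → replaces 28 → [7, 25]
5 → replaces 7 → [5, 25]
2 → replaces 5 → [2, 25]
9 → replaces 25 → [2, 9]
34 → extends → [2, 9, 34]
5 → replaces 9 → [2, 5, 34]
24 → replaces 34 → [2, 5, 24]
13 → replaces 24 → [2, 5, 13]
17 → extends → [2, 5, 13, 17]
Length 4; one witness is 7, 9, 13, 17.

7, 9, 13, 17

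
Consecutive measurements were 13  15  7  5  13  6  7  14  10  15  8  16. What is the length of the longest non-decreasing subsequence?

Track the smallest tail for each achievable length (allowing ties):
13 → extends → [13]
15 → extends → [13, 15]
7 → replaces 13 → [7, 15]
5 → replaces 7 → [5, 15]
13 → replaces 15 → [5, 13]
6 → replaces 13 → [5, 6]
7 → extends → [5, 6, 7]
14 → extends → [5, 6, 7, 14]
10 → replaces 14 → [5, 6, 7, 10]
15 → extends → [5, 6, 7, 10, 15]
8 → replaces 10 → [5, 6, 7, 8, 15]
16 → extends → [5, 6, 7, 8, 15, 16]
Six tails, so the longest non-decreasing subsequence has length 6 (e.g. 5, 6, 7, 14, 15, 16).

6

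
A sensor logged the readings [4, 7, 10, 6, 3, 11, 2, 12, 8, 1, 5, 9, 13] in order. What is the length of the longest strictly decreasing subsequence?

5

Negate each value so 'decreasing' becomes 'increasing', then run patience tails on the negated sequence:
-4 → extends → [-4]
-7 → replaces -4 → [-7]
-10 → replaces -7 → [-10]
-6 → extends → [-10, -6]
-3 → extends → [-10, -6, -3]
-11 → replaces -10 → [-11, -6, -3]
-2 → extends → [-11, -6, -3, -2]
-12 → replaces -11 → [-12, -6, -3, -2]
-8 → replaces -6 → [-12, -8, -3, -2]
-1 → extends → [-12, -8, -3, -2, -1]
-5 → replaces -3 → [-12, -8, -5, -2, -1]
-9 → replaces -8 → [-12, -9, -5, -2, -1]
-13 → replaces -12 → [-13, -9, -5, -2, -1]
Five tails, so the longest strictly decreasing subsequence of the original has length 5.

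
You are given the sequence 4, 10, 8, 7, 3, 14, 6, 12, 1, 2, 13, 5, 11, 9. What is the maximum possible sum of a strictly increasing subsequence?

Let S[i] be the best sum of a strictly increasing subsequence ending at i:
i:      1  2  3  4  5  6  7  8  9 10 11 12 13 14
a[i]:   4 10  8  7  3 14  6 12  1  2 13  5 11  9
S:      4 14 12 11  3 28 10 26  1  3 39  9 25 21
Maximum is 39 (e.g. 4 + 10 + 12 + 13).

39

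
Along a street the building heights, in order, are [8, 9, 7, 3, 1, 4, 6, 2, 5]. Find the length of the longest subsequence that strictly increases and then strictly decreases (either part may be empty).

inc[i] = longest strictly increasing subsequence ending at i; dec[i] = longest strictly decreasing subsequence starting at i:
i:     1 2 3 4 5 6 7 8 9
a[i]:  8 9 7 3 1 4 6 2 5
inc:   1 2 1 1 1 2 3 2 3
dec:   4 4 3 2 1 2 2 1 1
Best peak at i=2 (value 9): inc=2, dec=4, length 2+4−1 = 5.

5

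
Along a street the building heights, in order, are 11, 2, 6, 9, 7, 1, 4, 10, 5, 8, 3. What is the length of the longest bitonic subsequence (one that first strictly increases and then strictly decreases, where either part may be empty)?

6

inc[i] = longest strictly increasing subsequence ending at i; dec[i] = longest strictly decreasing subsequence starting at i:
i:      1  2  3  4  5  6  7  8  9 10 11
a[i]:  11  2  6  9  7  1  4 10  5  8  3
inc:    1  1  2  3  3  1  2  4  3  4  2
dec:    5  2  3  4  3  1  2  3  2  2  1
Best peak at i=4 (value 9): inc=3, dec=4, length 3+4−1 = 6.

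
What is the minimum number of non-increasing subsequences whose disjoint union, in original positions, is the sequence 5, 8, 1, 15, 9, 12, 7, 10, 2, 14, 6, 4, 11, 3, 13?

Place each on the leftmost legal pile:
5 → new pile 1 (tops now [5])
8 → new pile 2 (tops now [5, 8])
1 → pile 1 (tops now [1, 8])
15 → new pile 3 (tops now [1, 8, 15])
9 → pile 3 (tops now [1, 8, 9])
12 → new pile 4 (tops now [1, 8, 9, 12])
7 → pile 2 (tops now [1, 7, 9, 12])
10 → pile 4 (tops now [1, 7, 9, 10])
2 → pile 2 (tops now [1, 2, 9, 10])
14 → new pile 5 (tops now [1, 2, 9, 10, 14])
6 → pile 3 (tops now [1, 2, 6, 10, 14])
4 → pile 3 (tops now [1, 2, 4, 10, 14])
11 → pile 5 (tops now [1, 2, 4, 10, 11])
3 → pile 3 (tops now [1, 2, 3, 10, 11])
13 → new pile 6 (tops now [1, 2, 3, 10, 11, 13])
Six piles.

6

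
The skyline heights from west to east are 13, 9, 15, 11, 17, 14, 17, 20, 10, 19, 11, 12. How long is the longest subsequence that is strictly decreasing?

Negate each value so 'decreasing' becomes 'increasing', then run patience tails on the negated sequence:
-13 → extends → [-13]
-9 → extends → [-13, -9]
-15 → replaces -13 → [-15, -9]
-11 → replaces -9 → [-15, -11]
-17 → replaces -15 → [-17, -11]
-14 → replaces -11 → [-17, -14]
-17 → already a tail → [-17, -14]
-20 → replaces -17 → [-20, -14]
-10 → extends → [-20, -14, -10]
-19 → replaces -14 → [-20, -19, -10]
-11 → replaces -10 → [-20, -19, -11]
-12 → replaces -11 → [-20, -19, -12]
Three tails, so the longest strictly decreasing subsequence of the original has length 3.

3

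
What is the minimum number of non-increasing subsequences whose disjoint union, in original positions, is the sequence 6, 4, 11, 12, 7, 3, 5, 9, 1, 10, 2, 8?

Place each on the leftmost legal pile:
6 → new pile 1 (tops now [6])
4 → pile 1 (tops now [4])
11 → new pile 2 (tops now [4, 11])
12 → new pile 3 (tops now [4, 11, 12])
7 → pile 2 (tops now [4, 7, 12])
3 → pile 1 (tops now [3, 7, 12])
5 → pile 2 (tops now [3, 5, 12])
9 → pile 3 (tops now [3, 5, 9])
1 → pile 1 (tops now [1, 5, 9])
10 → new pile 4 (tops now [1, 5, 9, 10])
2 → pile 2 (tops now [1, 2, 9, 10])
8 → pile 3 (tops now [1, 2, 8, 10])
Four piles.

4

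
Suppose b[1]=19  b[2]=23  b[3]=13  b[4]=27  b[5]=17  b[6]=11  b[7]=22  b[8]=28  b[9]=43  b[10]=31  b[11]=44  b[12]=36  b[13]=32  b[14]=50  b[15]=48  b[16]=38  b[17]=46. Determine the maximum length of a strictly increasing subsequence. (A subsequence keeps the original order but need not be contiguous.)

8

Track the smallest tail for each achievable length (strict):
19 → extends → [19]
23 → extends → [19, 23]
13 → replaces 19 → [13, 23]
27 → extends → [13, 23, 27]
17 → replaces 23 → [13, 17, 27]
11 → replaces 13 → [11, 17, 27]
22 → replaces 27 → [11, 17, 22]
28 → extends → [11, 17, 22, 28]
43 → extends → [11, 17, 22, 28, 43]
31 → replaces 43 → [11, 17, 22, 28, 31]
44 → extends → [11, 17, 22, 28, 31, 44]
36 → replaces 44 → [11, 17, 22, 28, 31, 36]
32 → replaces 36 → [11, 17, 22, 28, 31, 32]
50 → extends → [11, 17, 22, 28, 31, 32, 50]
48 → replaces 50 → [11, 17, 22, 28, 31, 32, 48]
38 → replaces 48 → [11, 17, 22, 28, 31, 32, 38]
46 → extends → [11, 17, 22, 28, 31, 32, 38, 46]
Eight tails, so the longest strictly increasing subsequence has length 8 (e.g. 19, 23, 27, 28, 31, 36, 38, 46).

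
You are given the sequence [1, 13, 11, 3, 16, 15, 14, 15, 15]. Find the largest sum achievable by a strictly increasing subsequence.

Let S[i] be the best sum of a strictly increasing subsequence ending at i:
i:      1  2  3  4  5  6  7  8  9
a[i]:   1 13 11  3 16 15 14 15 15
S:      1 14 12  4 30 29 28 43 43
Maximum is 43 (e.g. 1 + 13 + 14 + 15).

43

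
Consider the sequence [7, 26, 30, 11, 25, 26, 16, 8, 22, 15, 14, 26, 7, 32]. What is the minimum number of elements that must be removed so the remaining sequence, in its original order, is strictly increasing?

Fewest deletions = n − (longest strictly increasing subsequence).
Patience tails:
7 → extends → [7]
26 → extends → [7, 26]
30 → extends → [7, 26, 30]
11 → replaces 26 → [7, 11, 30]
25 → replaces 30 → [7, 11, 25]
26 → extends → [7, 11, 25, 26]
16 → replaces 25 → [7, 11, 16, 26]
8 → replaces 11 → [7, 8, 16, 26]
22 → replaces 26 → [7, 8, 16, 22]
15 → replaces 16 → [7, 8, 15, 22]
14 → replaces 15 → [7, 8, 14, 22]
26 → extends → [7, 8, 14, 22, 26]
7 → already a tail → [7, 8, 14, 22, 26]
32 → extends → [7, 8, 14, 22, 26, 32]
Longest strictly increasing subsequence has length 6, so deletions = 14 − 6 = 8.

8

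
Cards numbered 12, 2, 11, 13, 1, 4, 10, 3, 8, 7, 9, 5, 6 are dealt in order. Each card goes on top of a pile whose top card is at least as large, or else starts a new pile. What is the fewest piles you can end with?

4

Place each on the leftmost legal pile:
12 → new pile 1 (tops now [12])
2 → pile 1 (tops now [2])
11 → new pile 2 (tops now [2, 11])
13 → new pile 3 (tops now [2, 11, 13])
1 → pile 1 (tops now [1, 11, 13])
4 → pile 2 (tops now [1, 4, 13])
10 → pile 3 (tops now [1, 4, 10])
3 → pile 2 (tops now [1, 3, 10])
8 → pile 3 (tops now [1, 3, 8])
7 → pile 3 (tops now [1, 3, 7])
9 → new pile 4 (tops now [1, 3, 7, 9])
5 → pile 3 (tops now [1, 3, 5, 9])
6 → pile 4 (tops now [1, 3, 5, 6])
Four piles.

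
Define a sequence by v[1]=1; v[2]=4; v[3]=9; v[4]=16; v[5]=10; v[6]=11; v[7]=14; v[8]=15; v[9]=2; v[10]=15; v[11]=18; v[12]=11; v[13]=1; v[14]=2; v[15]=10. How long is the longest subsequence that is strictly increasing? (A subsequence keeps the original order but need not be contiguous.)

8

Let dp[i] be the length of the longest such subsequence ending at index i:
i:      1  2  3  4  5  6  7  8  9 10 11 12 13 14 15
v[i]:   1  4  9 16 10 11 14 15  2 15 18 11  1  2 10
dp:     1  2  3  4  4  5  6  7  2  7  8  5  1  2  4
Maximum dp value is 8.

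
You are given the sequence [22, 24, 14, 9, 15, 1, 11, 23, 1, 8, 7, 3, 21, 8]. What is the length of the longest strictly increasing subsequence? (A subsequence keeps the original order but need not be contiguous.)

3

Let dp[i] be the length of the longest such subsequence ending at index i:
i:      1  2  3  4  5  6  7  8  9 10 11 12 13 14
a[i]:  22 24 14  9 15  1 11 23  1  8  7  3 21  8
dp:     1  2  1  1  2  1  2  3  1  2  2  2  3  3
Maximum dp value is 3.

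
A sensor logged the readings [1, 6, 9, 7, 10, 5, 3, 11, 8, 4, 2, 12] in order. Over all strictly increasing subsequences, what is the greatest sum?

Let S[i] be the best sum of a strictly increasing subsequence ending at i:
i:      1  2  3  4  5  6  7  8  9 10 11 12
a[i]:   1  6  9  7 10  5  3 11  8  4  2 12
S:      1  7 16 14 26  6  4 37 22  8  3 49
Maximum is 49 (e.g. 1 + 6 + 9 + 10 + 11 + 12).

49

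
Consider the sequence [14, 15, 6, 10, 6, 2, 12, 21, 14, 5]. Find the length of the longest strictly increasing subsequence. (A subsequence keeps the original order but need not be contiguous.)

Track the smallest tail for each achievable length (strict):
14 → extends → [14]
15 → extends → [14, 15]
6 → replaces 14 → [6, 15]
10 → replaces 15 → [6, 10]
6 → already a tail → [6, 10]
2 → replaces 6 → [2, 10]
12 → extends → [2, 10, 12]
21 → extends → [2, 10, 12, 21]
14 → replaces 21 → [2, 10, 12, 14]
5 → replaces 10 → [2, 5, 12, 14]
Four tails, so the longest strictly increasing subsequence has length 4 (e.g. 6, 10, 12, 21).

4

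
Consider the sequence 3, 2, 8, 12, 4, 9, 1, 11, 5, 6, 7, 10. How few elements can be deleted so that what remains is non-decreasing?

6

Fewest deletions = n − (longest non-decreasing subsequence).
Patience tails:
3 → extends → [3]
2 → replaces 3 → [2]
8 → extends → [2, 8]
12 → extends → [2, 8, 12]
4 → replaces 8 → [2, 4, 12]
9 → replaces 12 → [2, 4, 9]
1 → replaces 2 → [1, 4, 9]
11 → extends → [1, 4, 9, 11]
5 → replaces 9 → [1, 4, 5, 11]
6 → replaces 11 → [1, 4, 5, 6]
7 → extends → [1, 4, 5, 6, 7]
10 → extends → [1, 4, 5, 6, 7, 10]
Longest non-decreasing subsequence has length 6, so deletions = 12 − 6 = 6.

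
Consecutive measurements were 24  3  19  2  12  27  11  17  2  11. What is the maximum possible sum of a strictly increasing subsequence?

Let S[i] be the best sum of a strictly increasing subsequence ending at i:
i:      1  2  3  4  5  6  7  8  9 10
a[i]:  24  3 19  2 12 27 11 17  2 11
S:     24  3 22  2 15 51 14 32  2 14
Maximum is 51 (e.g. 24 + 27).

51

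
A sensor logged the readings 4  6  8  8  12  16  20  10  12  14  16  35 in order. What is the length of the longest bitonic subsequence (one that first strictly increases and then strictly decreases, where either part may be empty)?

8

inc[i] = longest strictly increasing subsequence ending at i; dec[i] = longest strictly decreasing subsequence starting at i:
i:      1  2  3  4  5  6  7  8  9 10 11 12
a[i]:   4  6  8  8 12 16 20 10 12 14 16 35
inc:    1  2  3  3  4  5  6  4  5  6  7  8
dec:    1  1  1  1  2  2  2  1  1  1  1  1
Best peak at i=12 (value 35): inc=8, dec=1, length 8+1−1 = 8.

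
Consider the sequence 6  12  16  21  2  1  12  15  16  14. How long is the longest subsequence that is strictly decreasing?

3

Negate each value so 'decreasing' becomes 'increasing', then run patience tails on the negated sequence:
-6 → extends → [-6]
-12 → replaces -6 → [-12]
-16 → replaces -12 → [-16]
-21 → replaces -16 → [-21]
-2 → extends → [-21, -2]
-1 → extends → [-21, -2, -1]
-12 → replaces -2 → [-21, -12, -1]
-15 → replaces -12 → [-21, -15, -1]
-16 → replaces -15 → [-21, -16, -1]
-14 → replaces -1 → [-21, -16, -14]
Three tails, so the longest strictly decreasing subsequence of the original has length 3.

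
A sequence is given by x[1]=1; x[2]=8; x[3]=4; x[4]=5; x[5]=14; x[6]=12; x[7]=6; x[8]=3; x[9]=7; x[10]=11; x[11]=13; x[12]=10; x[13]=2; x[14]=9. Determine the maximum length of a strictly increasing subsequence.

Let dp[i] be the length of the longest such subsequence ending at index i:
i:      1  2  3  4  5  6  7  8  9 10 11 12 13 14
x[i]:   1  8  4  5 14 12  6  3  7 11 13 10  2  9
dp:     1  2  2  3  4  4  4  2  5  6  7  6  2  6
Maximum dp value is 7.

7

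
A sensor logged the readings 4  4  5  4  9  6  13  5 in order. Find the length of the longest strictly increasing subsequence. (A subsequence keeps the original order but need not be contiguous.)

Track the smallest tail for each achievable length (strict):
4 → extends → [4]
4 → already a tail → [4]
5 → extends → [4, 5]
4 → already a tail → [4, 5]
9 → extends → [4, 5, 9]
6 → replaces 9 → [4, 5, 6]
13 → extends → [4, 5, 6, 13]
5 → already a tail → [4, 5, 6, 13]
Four tails, so the longest strictly increasing subsequence has length 4 (e.g. 4, 5, 9, 13).

4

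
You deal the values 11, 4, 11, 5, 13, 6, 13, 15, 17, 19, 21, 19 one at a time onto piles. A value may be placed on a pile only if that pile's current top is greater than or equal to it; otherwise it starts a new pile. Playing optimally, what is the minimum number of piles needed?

The minimum number of non-increasing subsequences covering a sequence equals the length of its longest strictly increasing subsequence.
LIS length is 8 (e.g. 4, 5, 6, 13, 15, 17, 19, 21), so 8 piles are needed.

8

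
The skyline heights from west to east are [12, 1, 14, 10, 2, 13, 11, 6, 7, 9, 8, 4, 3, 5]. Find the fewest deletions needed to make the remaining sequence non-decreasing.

Fewest deletions = n − (longest non-decreasing subsequence).
Patience tails:
12 → extends → [12]
1 → replaces 12 → [1]
14 → extends → [1, 14]
10 → replaces 14 → [1, 10]
2 → replaces 10 → [1, 2]
13 → extends → [1, 2, 13]
11 → replaces 13 → [1, 2, 11]
6 → replaces 11 → [1, 2, 6]
7 → extends → [1, 2, 6, 7]
9 → extends → [1, 2, 6, 7, 9]
8 → replaces 9 → [1, 2, 6, 7, 8]
4 → replaces 6 → [1, 2, 4, 7, 8]
3 → replaces 4 → [1, 2, 3, 7, 8]
5 → replaces 7 → [1, 2, 3, 5, 8]
Longest non-decreasing subsequence has length 5, so deletions = 14 − 5 = 9.

9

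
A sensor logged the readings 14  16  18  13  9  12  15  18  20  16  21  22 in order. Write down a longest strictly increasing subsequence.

Patience tails give the LIS length; then backtrack through the dp parents:
14 → extends → [14]
16 → extends → [14, 16]
18 → extends → [14, 16, 18]
13 → replaces 14 → [13, 16, 18]
9 → replaces 13 → [9, 16, 18]
12 → replaces 16 → [9, 12, 18]
15 → replaces 18 → [9, 12, 15]
18 → extends → [9, 12, 15, 18]
20 → extends → [9, 12, 15, 18, 20]
16 → replaces 18 → [9, 12, 15, 16, 20]
21 → extends → [9, 12, 15, 16, 20, 21]
22 → extends → [9, 12, 15, 16, 20, 21, 22]
Length 7; one witness is 9, 12, 15, 18, 20, 21, 22.

9, 12, 15, 18, 20, 21, 22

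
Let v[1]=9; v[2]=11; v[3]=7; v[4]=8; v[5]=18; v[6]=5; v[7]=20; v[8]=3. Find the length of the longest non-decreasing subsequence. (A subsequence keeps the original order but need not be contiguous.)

Let dp[i] be the length of the longest such subsequence ending at index i:
i:      1  2  3  4  5  6  7  8
v[i]:   9 11  7  8 18  5 20  3
dp:     1  2  1  2  3  1  4  1
Maximum dp value is 4.

4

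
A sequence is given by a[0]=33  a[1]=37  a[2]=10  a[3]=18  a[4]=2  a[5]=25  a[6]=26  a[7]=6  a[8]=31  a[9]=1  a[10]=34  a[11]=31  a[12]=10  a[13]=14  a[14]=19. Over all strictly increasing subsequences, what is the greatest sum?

Let S[i] be the best sum of a strictly increasing subsequence ending at i:
i:       0   1   2   3   4   5   6   7   8   9  10  11  12  13  14
a[i]:   33  37  10  18   2  25  26   6  31   1  34  31  10  14  19
S:      33  70  10  28   2  53  79   8 110   1 144 110  18  32  51
Maximum is 144 (e.g. 10 + 18 + 25 + 26 + 31 + 34).

144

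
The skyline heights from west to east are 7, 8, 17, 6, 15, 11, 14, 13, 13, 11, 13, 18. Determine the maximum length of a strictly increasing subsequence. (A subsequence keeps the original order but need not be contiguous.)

Let dp[i] be the length of the longest such subsequence ending at index i:
i:      1  2  3  4  5  6  7  8  9 10 11 12
a[i]:   7  8 17  6 15 11 14 13 13 11 13 18
dp:     1  2  3  1  3  3  4  4  4  3  4  5
Maximum dp value is 5.

5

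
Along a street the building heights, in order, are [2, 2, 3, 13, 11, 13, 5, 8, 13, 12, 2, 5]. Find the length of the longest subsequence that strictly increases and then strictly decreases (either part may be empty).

7

inc[i] = longest strictly increasing subsequence ending at i; dec[i] = longest strictly decreasing subsequence starting at i:
i:      1  2  3  4  5  6  7  8  9 10 11 12
a[i]:   2  2  3 13 11 13  5  8 13 12  2  5
inc:    1  1  2  3  3  4  3  4  5  5  1  3
dec:    1  1  2  4  3  3  2  2  3  2  1  1
Best peak at i=9 (value 13): inc=5, dec=3, length 5+3−1 = 7.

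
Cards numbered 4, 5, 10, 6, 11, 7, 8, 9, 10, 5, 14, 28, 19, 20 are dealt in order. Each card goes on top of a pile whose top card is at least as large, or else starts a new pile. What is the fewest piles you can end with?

The minimum number of non-increasing subsequences covering a sequence equals the length of its longest strictly increasing subsequence.
LIS length is 10 (e.g. 4, 5, 6, 7, 8, 9, 10, 14, 19, 20), so 10 piles are needed.

10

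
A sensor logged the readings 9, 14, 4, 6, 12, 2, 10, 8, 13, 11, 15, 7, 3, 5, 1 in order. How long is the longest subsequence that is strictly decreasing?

Let dp[i] be the longest strictly decreasing subsequence ending at i:
i:      1  2  3  4  5  6  7  8  9 10 11 12 13 14 15
a[i]:   9 14  4  6 12  2 10  8 13 11 15  7  3  5  1
dp:     1  1  2  2  2  3  3  4  2  3  1  5  6  6  7
Maximum is 7.

7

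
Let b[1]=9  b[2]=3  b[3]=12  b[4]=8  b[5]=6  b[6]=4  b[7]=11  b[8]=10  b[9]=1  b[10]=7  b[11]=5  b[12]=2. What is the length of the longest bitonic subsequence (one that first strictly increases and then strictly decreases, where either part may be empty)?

inc[i] = longest strictly increasing subsequence ending at i; dec[i] = longest strictly decreasing subsequence starting at i:
i:      1  2  3  4  5  6  7  8  9 10 11 12
b[i]:   9  3 12  8  6  4 11 10  1  7  5  2
inc:    1  1  2  2  2  2  3  3  1  3  3  2
dec:    5  2  6  4  3  2  5  4  1  3  2  1
Best peak at i=3 (value 12): inc=2, dec=6, length 2+6−1 = 7.

7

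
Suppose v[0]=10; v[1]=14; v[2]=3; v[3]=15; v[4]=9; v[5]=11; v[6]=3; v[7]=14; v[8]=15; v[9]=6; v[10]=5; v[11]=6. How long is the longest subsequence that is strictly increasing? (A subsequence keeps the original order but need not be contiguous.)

Track the smallest tail for each achievable length (strict):
10 → extends → [10]
14 → extends → [10, 14]
3 → replaces 10 → [3, 14]
15 → extends → [3, 14, 15]
9 → replaces 14 → [3, 9, 15]
11 → replaces 15 → [3, 9, 11]
3 → already a tail → [3, 9, 11]
14 → extends → [3, 9, 11, 14]
15 → extends → [3, 9, 11, 14, 15]
6 → replaces 9 → [3, 6, 11, 14, 15]
5 → replaces 6 → [3, 5, 11, 14, 15]
6 → replaces 11 → [3, 5, 6, 14, 15]
Five tails, so the longest strictly increasing subsequence has length 5 (e.g. 3, 9, 11, 14, 15).

5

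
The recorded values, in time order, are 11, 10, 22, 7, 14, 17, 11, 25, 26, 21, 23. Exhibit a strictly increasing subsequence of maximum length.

Patience tails give the LIS length; then backtrack through the dp parents:
11 → extends → [11]
10 → replaces 11 → [10]
22 → extends → [10, 22]
7 → replaces 10 → [7, 22]
14 → replaces 22 → [7, 14]
17 → extends → [7, 14, 17]
11 → replaces 14 → [7, 11, 17]
25 → extends → [7, 11, 17, 25]
26 → extends → [7, 11, 17, 25, 26]
21 → replaces 25 → [7, 11, 17, 21, 26]
23 → replaces 26 → [7, 11, 17, 21, 23]
Length 5; one witness is 11, 14, 17, 25, 26.

11, 14, 17, 25, 26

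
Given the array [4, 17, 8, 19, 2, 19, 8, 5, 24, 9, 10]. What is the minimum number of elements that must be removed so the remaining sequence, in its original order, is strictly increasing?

Fewest deletions = n − (longest strictly increasing subsequence).
i:      1  2  3  4  5  6  7  8  9 10 11
a[i]:   4 17  8 19  2 19  8  5 24  9 10
dp:     1  2  2  3  1  3  2  2  4  3  4
max dp = 4, so deletions = 11 − 4 = 7.

7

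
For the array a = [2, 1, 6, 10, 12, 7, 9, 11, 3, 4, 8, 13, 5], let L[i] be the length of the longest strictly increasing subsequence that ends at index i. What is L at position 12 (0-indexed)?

4

dp[i] = 1 + max{dp[j] : j<i, a[j]<a[i]} (or 1 if no such j):
i:      0  1  2  3  4  5  6  7  8  9 10 11 12
a[i]:   2  1  6 10 12  7  9 11  3  4  8 13  5
dp:     1  1  2  3  4  3  4  5  2  3  4  6  4
At index 12 the value is 4.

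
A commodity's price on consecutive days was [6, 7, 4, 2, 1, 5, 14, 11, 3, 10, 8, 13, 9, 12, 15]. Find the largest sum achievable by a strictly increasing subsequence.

57

Let S[i] be the best sum of a strictly increasing subsequence ending at i:
i:      1  2  3  4  5  6  7  8  9 10 11 12 13 14 15
a[i]:   6  7  4  2  1  5 14 11  3 10  8 13  9 12 15
S:      6 13  4  2  1  9 27 24  5 23 21 37 30 42 57
Maximum is 57 (e.g. 6 + 7 + 8 + 9 + 12 + 15).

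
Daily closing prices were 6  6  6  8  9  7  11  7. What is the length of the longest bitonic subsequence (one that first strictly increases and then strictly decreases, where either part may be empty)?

inc[i] = longest strictly increasing subsequence ending at i; dec[i] = longest strictly decreasing subsequence starting at i:
i:      1  2  3  4  5  6  7  8
a[i]:   6  6  6  8  9  7 11  7
inc:    1  1  1  2  3  2  4  2
dec:    1  1  1  2  2  1  2  1
Best peak at i=7 (value 11): inc=4, dec=2, length 4+2−1 = 5.

5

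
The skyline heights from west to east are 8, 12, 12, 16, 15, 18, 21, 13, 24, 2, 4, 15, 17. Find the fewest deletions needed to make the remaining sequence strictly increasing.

Fewest deletions = n − (longest strictly increasing subsequence).
Patience tails:
8 → extends → [8]
12 → extends → [8, 12]
12 → already a tail → [8, 12]
16 → extends → [8, 12, 16]
15 → replaces 16 → [8, 12, 15]
18 → extends → [8, 12, 15, 18]
21 → extends → [8, 12, 15, 18, 21]
13 → replaces 15 → [8, 12, 13, 18, 21]
24 → extends → [8, 12, 13, 18, 21, 24]
2 → replaces 8 → [2, 12, 13, 18, 21, 24]
4 → replaces 12 → [2, 4, 13, 18, 21, 24]
15 → replaces 18 → [2, 4, 13, 15, 21, 24]
17 → replaces 21 → [2, 4, 13, 15, 17, 24]
Longest strictly increasing subsequence has length 6, so deletions = 13 − 6 = 7.

7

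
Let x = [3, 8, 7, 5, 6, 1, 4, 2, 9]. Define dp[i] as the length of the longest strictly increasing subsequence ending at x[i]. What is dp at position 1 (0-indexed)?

dp[i] = 1 + max{dp[j] : j<i, x[j]<x[i]} (or 1 if no such j):
i:     0 1 2 3 4 5 6 7 8
x[i]:  3 8 7 5 6 1 4 2 9
dp:    1 2 2 2 3 1 2 2 4
At index 1 the value is 2.

2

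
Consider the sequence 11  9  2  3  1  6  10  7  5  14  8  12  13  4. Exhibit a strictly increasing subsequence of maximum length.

Patience tails give the LIS length; then backtrack through the dp parents:
11 → extends → [11]
9 → replaces 11 → [9]
2 → replaces 9 → [2]
3 → extends → [2, 3]
1 → replaces 2 → [1, 3]
6 → extends → [1, 3, 6]
10 → extends → [1, 3, 6, 10]
7 → replaces 10 → [1, 3, 6, 7]
5 → replaces 6 → [1, 3, 5, 7]
14 → extends → [1, 3, 5, 7, 14]
8 → replaces 14 → [1, 3, 5, 7, 8]
12 → extends → [1, 3, 5, 7, 8, 12]
13 → extends → [1, 3, 5, 7, 8, 12, 13]
4 → replaces 5 → [1, 3, 4, 7, 8, 12, 13]
Length 7; one witness is 2, 3, 6, 7, 8, 12, 13.

2, 3, 6, 7, 8, 12, 13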